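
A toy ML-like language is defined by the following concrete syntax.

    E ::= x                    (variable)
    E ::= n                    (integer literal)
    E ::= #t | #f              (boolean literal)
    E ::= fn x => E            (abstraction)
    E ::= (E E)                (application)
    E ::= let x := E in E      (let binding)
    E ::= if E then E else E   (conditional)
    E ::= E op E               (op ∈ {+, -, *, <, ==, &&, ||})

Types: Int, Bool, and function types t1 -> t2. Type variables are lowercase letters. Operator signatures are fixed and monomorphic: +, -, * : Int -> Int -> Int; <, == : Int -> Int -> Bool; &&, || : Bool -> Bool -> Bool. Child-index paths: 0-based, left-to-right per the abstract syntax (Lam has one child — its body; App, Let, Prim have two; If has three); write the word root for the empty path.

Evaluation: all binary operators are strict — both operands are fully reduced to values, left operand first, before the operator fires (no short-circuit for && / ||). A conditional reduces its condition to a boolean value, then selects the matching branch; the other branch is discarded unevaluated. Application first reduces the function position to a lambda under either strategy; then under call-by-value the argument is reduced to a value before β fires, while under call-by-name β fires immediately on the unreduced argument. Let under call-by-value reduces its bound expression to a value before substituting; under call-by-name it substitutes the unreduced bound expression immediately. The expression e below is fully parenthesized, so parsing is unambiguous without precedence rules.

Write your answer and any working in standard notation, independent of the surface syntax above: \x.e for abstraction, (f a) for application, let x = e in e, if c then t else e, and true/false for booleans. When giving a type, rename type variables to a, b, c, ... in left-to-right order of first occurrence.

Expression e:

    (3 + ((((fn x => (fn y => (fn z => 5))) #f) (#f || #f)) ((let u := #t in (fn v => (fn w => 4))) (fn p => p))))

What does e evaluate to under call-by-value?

Answer: 8

Derivation:
step 0: (3 + ((((\x.(\y.(\z.5))) false) (false || false)) ((let u = true in (\v.(\w.4))) (\p.p))))
step 1: [beta@1.0.0] (3 + (((\y.(\z.5)) (false || false)) ((let u = true in (\v.(\w.4))) (\p.p))))
step 2: [delta@1.0.1] (3 + (((\y.(\z.5)) false) ((let u = true in (\v.(\w.4))) (\p.p))))
step 3: [beta@1.0] (3 + ((\z.5) ((let u = true in (\v.(\w.4))) (\p.p))))
step 4: [let@1.1.0] (3 + ((\z.5) ((\v.(\w.4)) (\p.p))))
step 5: [beta@1.1] (3 + ((\z.5) (\w.4)))
step 6: [beta@1] (3 + 5)
step 7: [delta@root] 8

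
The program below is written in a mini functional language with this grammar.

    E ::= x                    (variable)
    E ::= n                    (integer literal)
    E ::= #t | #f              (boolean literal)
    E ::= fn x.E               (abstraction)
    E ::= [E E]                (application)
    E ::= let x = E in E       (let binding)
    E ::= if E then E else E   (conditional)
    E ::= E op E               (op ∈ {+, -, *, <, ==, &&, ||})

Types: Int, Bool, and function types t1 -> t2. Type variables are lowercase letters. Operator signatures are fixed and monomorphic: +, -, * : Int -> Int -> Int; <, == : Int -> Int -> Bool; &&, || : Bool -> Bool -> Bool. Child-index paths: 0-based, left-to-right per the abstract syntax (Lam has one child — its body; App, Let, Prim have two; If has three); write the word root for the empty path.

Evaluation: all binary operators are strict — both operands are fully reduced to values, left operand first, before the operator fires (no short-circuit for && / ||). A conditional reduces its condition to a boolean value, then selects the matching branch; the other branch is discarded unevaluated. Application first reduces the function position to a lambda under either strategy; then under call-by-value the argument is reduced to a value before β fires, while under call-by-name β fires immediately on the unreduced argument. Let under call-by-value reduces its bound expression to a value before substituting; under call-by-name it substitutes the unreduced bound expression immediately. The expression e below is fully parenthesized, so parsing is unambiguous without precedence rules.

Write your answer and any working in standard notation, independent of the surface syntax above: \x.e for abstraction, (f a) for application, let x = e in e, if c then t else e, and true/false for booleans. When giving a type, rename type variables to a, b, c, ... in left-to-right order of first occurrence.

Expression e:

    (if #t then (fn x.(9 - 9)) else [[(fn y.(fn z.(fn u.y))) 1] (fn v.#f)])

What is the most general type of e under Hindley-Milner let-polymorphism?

Answer: a -> Int

Derivation:
  unify Bool ~ Bool
  unify Int ~ Int
  unify Int ~ Int
\x._ : a -> Int
y : b
\u._ : d -> b
\z._ : c -> d -> b
\y._ : b -> c -> d -> b
  unify b -> c -> d -> b ~ Int -> e
  unify b ~ Int
  unify c -> d -> Int ~ e
_ _ : c -> d -> Int
\v._ : f -> Bool
  unify c -> d -> Int ~ (f -> Bool) -> g
  unify c ~ f -> Bool
  unify d -> Int ~ g
_ _ : d -> Int
  unify a -> Int ~ d -> Int
  unify a ~ d
  unify Int ~ Int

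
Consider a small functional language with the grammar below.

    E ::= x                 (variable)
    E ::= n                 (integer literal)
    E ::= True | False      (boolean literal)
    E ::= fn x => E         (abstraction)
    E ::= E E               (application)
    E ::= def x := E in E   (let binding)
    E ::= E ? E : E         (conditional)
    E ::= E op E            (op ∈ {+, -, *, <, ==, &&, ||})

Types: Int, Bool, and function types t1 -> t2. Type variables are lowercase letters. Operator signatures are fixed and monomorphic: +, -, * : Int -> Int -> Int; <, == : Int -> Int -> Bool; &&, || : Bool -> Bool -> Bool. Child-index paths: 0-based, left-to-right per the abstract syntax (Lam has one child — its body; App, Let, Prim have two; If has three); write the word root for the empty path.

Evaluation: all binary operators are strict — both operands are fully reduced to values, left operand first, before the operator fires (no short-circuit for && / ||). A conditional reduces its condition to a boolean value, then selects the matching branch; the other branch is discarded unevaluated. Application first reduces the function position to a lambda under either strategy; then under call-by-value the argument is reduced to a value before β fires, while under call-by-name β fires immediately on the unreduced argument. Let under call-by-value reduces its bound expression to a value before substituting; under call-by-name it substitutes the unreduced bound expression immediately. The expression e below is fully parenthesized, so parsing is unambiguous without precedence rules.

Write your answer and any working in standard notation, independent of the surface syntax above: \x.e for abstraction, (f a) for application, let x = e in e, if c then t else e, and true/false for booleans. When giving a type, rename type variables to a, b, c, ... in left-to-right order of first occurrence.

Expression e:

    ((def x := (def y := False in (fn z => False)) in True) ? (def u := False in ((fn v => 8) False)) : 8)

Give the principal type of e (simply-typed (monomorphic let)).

Answer: Int

Working:
let y : Bool
\z._ : a -> Bool
let x : a -> Bool
  unify Bool ~ Bool
let u : Bool
\v._ : b -> Int
  unify b -> Int ~ Bool -> c
  unify b ~ Bool
  unify Int ~ c
_ _ : Int
  unify Int ~ Int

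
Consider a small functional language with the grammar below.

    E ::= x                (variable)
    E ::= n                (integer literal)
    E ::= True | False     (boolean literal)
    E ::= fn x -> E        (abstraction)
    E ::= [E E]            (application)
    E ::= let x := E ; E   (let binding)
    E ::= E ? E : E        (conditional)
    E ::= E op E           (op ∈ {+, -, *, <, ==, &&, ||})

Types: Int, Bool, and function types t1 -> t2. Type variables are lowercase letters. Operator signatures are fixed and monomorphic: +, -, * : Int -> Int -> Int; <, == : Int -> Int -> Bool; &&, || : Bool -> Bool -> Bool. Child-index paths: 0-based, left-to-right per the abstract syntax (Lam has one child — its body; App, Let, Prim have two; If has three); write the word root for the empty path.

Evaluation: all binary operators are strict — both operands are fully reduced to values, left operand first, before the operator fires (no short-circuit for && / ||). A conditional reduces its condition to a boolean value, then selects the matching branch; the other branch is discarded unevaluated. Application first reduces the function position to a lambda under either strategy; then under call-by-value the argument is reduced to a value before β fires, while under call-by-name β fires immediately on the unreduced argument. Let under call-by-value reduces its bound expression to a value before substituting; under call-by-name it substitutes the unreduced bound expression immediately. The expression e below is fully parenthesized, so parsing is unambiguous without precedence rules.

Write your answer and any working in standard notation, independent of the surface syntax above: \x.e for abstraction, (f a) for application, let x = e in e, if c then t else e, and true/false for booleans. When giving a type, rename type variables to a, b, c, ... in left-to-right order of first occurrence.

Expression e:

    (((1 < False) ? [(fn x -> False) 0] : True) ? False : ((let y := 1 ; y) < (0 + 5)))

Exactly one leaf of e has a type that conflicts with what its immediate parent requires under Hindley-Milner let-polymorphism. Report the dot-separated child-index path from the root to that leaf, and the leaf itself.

Answer: 0.0.1 : false

Working:
  unify Int ~ Int
  unify Bool ~ Int
  FAIL: mismatch Bool ~ Int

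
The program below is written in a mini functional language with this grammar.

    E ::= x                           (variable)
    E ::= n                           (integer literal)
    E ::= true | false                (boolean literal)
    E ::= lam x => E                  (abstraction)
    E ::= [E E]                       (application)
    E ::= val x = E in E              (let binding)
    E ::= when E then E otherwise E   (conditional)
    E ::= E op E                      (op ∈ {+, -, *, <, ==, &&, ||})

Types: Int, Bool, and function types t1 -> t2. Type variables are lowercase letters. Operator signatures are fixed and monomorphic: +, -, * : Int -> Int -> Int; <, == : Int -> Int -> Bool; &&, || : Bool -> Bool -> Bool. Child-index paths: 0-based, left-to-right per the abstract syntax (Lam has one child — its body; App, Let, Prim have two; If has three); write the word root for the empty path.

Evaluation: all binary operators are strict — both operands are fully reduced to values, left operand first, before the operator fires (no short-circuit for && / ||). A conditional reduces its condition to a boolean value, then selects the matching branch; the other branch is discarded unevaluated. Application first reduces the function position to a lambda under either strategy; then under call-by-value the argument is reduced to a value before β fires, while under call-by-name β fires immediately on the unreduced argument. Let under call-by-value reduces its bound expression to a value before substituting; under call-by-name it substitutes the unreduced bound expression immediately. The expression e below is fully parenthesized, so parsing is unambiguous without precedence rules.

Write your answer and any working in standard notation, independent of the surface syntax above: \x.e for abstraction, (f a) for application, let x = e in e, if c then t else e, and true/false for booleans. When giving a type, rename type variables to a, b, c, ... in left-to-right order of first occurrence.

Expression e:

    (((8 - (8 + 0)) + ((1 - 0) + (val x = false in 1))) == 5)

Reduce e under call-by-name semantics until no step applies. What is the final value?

Working:
step 0: (((8 - (8 + 0)) + ((1 - 0) + (let x = false in 1))) == 5)
step 1: [delta@0.0.1] (((8 - 8) + ((1 - 0) + (let x = false in 1))) == 5)
step 2: [delta@0.0] ((0 + ((1 - 0) + (let x = false in 1))) == 5)
step 3: [delta@0.1.0] ((0 + (1 + (let x = false in 1))) == 5)
step 4: [let@0.1.1] ((0 + (1 + 1)) == 5)
step 5: [delta@0.1] ((0 + 2) == 5)
step 6: [delta@0] (2 == 5)
step 7: [delta@root] false

Answer: false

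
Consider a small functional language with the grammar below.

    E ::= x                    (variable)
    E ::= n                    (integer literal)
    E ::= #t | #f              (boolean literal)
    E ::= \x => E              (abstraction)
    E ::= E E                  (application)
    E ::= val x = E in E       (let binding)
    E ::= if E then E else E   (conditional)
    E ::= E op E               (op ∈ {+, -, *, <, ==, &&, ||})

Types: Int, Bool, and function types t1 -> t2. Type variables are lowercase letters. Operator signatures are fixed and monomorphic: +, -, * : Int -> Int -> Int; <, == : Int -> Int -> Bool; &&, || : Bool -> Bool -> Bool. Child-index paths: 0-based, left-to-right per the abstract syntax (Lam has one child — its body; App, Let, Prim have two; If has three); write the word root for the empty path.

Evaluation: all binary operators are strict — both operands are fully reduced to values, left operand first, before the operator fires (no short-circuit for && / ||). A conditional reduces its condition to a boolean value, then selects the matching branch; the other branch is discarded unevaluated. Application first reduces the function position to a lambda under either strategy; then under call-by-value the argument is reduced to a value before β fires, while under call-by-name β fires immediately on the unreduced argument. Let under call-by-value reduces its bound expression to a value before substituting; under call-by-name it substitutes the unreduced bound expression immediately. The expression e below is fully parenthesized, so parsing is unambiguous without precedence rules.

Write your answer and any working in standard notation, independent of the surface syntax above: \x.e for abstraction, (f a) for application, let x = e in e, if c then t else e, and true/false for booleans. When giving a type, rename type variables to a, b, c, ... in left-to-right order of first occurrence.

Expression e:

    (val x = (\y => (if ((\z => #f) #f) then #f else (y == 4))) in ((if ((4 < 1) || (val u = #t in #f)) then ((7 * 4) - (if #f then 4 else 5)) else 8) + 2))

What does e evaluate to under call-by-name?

Answer: 10

Trace:
step 0: (let x = (\y.(if ((\z.false) false) then false else (y == 4))) in ((if ((4 < 1) || (let u = true in false)) then ((7 * 4) - (if false then 4 else 5)) else 8) + 2))
step 1: [let@root] ((if ((4 < 1) || (let u = true in false)) then ((7 * 4) - (if false then 4 else 5)) else 8) + 2)
step 2: [delta@0.0.0] ((if (false || (let u = true in false)) then ((7 * 4) - (if false then 4 else 5)) else 8) + 2)
step 3: [let@0.0.1] ((if (false || false) then ((7 * 4) - (if false then 4 else 5)) else 8) + 2)
step 4: [delta@0.0] ((if false then ((7 * 4) - (if false then 4 else 5)) else 8) + 2)
step 5: [if@0] (8 + 2)
step 6: [delta@root] 10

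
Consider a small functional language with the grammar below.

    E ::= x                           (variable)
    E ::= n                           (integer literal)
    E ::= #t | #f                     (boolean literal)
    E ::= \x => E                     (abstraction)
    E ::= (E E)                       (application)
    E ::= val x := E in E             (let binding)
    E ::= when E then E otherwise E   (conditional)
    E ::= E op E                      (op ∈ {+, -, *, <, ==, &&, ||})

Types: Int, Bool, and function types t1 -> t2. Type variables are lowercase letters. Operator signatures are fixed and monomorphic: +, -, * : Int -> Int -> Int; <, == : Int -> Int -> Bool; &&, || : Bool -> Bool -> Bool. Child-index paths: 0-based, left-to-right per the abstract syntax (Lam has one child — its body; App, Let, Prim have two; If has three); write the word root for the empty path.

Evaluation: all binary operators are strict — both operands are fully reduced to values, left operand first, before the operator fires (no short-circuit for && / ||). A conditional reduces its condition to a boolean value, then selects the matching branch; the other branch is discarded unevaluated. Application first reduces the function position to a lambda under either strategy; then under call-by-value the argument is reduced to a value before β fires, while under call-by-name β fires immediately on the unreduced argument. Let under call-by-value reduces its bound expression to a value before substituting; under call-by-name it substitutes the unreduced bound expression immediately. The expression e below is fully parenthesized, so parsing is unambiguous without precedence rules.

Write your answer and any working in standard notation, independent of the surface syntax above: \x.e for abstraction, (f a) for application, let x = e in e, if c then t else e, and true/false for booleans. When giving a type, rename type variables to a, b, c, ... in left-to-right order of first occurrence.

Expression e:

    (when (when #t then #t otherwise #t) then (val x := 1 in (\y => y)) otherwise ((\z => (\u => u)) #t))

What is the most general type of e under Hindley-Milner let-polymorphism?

Working:
  unify Bool ~ Bool
  unify Bool ~ Bool
  unify Bool ~ Bool
let x : Int
y : a
\y._ : a -> a
u : c
\u._ : c -> c
\z._ : b -> c -> c
  unify b -> c -> c ~ Bool -> d
  unify b ~ Bool
  unify c -> c ~ d
_ _ : c -> c
  unify a -> a ~ c -> c
  unify a ~ c
  unify c ~ c

Answer: a -> a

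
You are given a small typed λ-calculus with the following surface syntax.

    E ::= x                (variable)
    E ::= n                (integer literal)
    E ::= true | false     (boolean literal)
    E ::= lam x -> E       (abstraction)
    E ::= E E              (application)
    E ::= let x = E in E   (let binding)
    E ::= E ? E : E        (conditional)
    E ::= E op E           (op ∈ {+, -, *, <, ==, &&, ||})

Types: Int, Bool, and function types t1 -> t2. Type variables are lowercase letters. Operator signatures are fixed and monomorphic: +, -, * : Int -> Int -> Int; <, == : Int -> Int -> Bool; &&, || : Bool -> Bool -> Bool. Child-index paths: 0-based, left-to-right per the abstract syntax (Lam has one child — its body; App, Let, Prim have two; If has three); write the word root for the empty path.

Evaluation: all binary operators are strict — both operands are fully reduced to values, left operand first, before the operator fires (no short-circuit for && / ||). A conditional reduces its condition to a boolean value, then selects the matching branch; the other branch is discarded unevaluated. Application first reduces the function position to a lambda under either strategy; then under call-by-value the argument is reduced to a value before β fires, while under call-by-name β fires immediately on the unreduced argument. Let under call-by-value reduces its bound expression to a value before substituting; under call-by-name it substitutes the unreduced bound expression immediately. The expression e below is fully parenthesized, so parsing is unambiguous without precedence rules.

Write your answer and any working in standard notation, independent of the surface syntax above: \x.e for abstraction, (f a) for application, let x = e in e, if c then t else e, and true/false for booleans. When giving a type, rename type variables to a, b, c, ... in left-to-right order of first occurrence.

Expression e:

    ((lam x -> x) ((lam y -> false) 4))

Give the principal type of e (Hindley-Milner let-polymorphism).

Derivation:
x : a
\x._ : a -> a
\y._ : b -> Bool
  unify b -> Bool ~ Int -> c
  unify b ~ Int
  unify Bool ~ c
_ _ : Bool
  unify a -> a ~ Bool -> d
  unify a ~ Bool
  unify Bool ~ d
_ _ : Bool

Answer: Bool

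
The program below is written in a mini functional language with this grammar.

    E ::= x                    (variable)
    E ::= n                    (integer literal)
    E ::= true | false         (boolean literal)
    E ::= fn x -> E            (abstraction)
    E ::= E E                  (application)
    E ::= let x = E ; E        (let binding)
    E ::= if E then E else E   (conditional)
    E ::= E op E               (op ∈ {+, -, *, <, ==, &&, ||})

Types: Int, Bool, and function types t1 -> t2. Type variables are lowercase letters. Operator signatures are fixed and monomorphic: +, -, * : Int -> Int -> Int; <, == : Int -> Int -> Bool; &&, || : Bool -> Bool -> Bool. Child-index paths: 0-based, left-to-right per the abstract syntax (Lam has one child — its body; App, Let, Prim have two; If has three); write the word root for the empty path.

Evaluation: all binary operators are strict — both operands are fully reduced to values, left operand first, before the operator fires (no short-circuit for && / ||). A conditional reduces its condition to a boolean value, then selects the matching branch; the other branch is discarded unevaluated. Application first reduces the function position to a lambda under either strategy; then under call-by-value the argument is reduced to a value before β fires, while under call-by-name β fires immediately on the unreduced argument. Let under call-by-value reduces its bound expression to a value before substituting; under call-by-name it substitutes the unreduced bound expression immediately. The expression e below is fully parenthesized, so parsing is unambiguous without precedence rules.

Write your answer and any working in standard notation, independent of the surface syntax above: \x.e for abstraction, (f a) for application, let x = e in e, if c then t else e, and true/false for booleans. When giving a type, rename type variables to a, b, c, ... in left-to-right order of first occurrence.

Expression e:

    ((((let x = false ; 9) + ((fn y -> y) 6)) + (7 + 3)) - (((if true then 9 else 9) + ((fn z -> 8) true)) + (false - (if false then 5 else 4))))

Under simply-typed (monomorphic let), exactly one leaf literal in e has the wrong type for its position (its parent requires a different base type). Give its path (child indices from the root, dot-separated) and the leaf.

Answer: 1.1.0 : false

Trace:
let x : Bool
  unify Int ~ Int
y : a
\y._ : a -> a
  unify a -> a ~ Int -> b
  unify a ~ Int
  unify Int ~ b
_ _ : Int
  unify Int ~ Int
  unify Int ~ Int
  unify Int ~ Int
  unify Int ~ Int
  unify Int ~ Int
  unify Int ~ Int
  unify Bool ~ Bool
  unify Int ~ Int
  unify Int ~ Int
\z._ : c -> Int
  unify c -> Int ~ Bool -> d
  unify c ~ Bool
  unify Int ~ d
_ _ : Int
  unify Int ~ Int
  unify Int ~ Int
  unify Bool ~ Int
  FAIL: mismatch Bool ~ Int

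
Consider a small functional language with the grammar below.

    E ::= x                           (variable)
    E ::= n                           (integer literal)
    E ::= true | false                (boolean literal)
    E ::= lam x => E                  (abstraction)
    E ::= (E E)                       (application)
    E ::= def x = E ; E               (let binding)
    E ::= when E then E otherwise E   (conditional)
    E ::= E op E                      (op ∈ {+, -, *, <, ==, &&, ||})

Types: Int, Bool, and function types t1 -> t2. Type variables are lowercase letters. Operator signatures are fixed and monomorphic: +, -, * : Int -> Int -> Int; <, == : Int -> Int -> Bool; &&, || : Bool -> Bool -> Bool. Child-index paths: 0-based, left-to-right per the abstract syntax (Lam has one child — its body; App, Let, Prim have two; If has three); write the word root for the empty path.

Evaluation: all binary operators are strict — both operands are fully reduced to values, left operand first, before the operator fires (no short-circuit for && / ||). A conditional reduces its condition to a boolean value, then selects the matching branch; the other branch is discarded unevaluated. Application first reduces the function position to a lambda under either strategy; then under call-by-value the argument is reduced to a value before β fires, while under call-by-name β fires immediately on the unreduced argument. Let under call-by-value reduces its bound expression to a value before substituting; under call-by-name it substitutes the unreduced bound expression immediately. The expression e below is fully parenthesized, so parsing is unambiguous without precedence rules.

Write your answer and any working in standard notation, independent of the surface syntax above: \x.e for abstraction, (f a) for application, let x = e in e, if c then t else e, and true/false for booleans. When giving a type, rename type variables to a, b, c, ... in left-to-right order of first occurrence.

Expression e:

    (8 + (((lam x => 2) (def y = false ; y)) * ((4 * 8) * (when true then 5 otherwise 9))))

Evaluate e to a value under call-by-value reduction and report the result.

Answer: 328

Working:
step 0: (8 + (((\x.2) (let y = false in y)) * ((4 * 8) * (if true then 5 else 9))))
step 1: [let@1.0.1] (8 + (((\x.2) false) * ((4 * 8) * (if true then 5 else 9))))
step 2: [beta@1.0] (8 + (2 * ((4 * 8) * (if true then 5 else 9))))
step 3: [delta@1.1.0] (8 + (2 * (32 * (if true then 5 else 9))))
step 4: [if@1.1.1] (8 + (2 * (32 * 5)))
step 5: [delta@1.1] (8 + (2 * 160))
step 6: [delta@1] (8 + 320)
step 7: [delta@root] 328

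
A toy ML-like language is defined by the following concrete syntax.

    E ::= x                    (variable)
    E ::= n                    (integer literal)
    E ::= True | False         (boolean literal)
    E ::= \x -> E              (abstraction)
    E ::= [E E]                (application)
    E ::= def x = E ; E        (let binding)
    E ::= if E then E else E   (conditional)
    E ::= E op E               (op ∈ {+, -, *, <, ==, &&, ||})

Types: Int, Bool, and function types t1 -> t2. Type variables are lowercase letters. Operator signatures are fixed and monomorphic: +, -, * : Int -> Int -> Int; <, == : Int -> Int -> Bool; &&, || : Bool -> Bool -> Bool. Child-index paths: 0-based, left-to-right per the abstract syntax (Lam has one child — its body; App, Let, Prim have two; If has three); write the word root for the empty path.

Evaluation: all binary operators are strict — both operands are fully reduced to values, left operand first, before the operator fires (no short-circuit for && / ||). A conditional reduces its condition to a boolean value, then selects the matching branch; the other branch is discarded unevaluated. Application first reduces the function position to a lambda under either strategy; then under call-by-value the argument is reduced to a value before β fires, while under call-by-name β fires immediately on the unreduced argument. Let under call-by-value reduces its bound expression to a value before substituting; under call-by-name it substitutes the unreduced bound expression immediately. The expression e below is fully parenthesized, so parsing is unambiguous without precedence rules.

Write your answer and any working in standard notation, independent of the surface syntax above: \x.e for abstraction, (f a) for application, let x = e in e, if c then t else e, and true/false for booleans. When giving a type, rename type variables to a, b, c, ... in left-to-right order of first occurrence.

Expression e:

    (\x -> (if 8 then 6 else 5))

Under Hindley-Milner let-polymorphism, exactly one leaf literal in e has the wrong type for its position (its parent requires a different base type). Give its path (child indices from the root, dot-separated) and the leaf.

Answer: 0.0 : 8

Derivation:
  unify Int ~ Bool
  FAIL: mismatch Int ~ Bool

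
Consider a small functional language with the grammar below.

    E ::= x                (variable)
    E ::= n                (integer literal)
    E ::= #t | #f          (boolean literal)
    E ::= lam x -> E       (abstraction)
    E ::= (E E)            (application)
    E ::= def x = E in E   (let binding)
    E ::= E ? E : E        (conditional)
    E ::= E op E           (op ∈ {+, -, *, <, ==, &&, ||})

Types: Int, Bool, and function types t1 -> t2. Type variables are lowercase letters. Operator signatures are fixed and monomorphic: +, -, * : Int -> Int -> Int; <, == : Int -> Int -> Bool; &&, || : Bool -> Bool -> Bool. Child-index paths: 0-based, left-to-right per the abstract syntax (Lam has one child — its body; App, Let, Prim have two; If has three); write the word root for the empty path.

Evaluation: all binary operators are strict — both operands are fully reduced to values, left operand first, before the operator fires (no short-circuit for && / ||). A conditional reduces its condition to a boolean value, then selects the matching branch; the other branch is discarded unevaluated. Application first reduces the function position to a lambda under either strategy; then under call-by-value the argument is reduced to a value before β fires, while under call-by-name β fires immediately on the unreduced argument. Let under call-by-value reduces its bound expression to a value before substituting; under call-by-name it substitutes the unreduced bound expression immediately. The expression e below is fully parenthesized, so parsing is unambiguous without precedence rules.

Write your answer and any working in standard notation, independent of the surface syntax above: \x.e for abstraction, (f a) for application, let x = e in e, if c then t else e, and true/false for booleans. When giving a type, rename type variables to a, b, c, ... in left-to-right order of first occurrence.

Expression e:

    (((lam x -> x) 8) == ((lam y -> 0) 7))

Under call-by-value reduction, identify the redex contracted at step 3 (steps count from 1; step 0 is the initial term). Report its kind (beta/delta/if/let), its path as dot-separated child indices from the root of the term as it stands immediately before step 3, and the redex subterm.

Answer: delta at root : (8 == 0)

Working:
step 0: (((\x.x) 8) == ((\y.0) 7))
step 1: [beta@0] (8 == ((\y.0) 7))
step 2: [beta@1] (8 == 0)
step 3: [delta@root] false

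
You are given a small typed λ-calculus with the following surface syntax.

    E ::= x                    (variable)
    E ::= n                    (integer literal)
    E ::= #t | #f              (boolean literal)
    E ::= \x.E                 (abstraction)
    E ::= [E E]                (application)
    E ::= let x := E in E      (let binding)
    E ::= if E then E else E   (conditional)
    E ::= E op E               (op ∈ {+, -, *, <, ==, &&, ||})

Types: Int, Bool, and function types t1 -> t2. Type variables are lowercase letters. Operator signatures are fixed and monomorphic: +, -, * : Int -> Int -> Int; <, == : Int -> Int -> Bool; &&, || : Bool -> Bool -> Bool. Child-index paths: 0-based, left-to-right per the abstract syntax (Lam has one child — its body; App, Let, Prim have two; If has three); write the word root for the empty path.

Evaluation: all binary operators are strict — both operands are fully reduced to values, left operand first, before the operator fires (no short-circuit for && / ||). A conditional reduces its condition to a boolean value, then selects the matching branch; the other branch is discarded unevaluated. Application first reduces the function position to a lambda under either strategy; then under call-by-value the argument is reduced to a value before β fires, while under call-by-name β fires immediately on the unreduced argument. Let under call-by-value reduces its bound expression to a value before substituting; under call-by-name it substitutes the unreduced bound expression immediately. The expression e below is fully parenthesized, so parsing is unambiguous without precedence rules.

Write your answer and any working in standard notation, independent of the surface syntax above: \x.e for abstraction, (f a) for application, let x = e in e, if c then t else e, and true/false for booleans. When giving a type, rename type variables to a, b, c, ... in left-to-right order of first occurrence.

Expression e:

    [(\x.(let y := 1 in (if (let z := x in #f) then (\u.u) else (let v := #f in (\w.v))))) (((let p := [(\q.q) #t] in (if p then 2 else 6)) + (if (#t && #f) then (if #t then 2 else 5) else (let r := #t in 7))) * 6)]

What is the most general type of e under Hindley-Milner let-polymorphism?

Answer: Bool -> Bool

Derivation:
let y : Int
x : a
let z : a
  unify Bool ~ Bool
u : b
\u._ : b -> b
let v : Bool
v : Bool
\w._ : c -> Bool
  unify b -> b ~ c -> Bool
  unify b ~ c
  unify c ~ Bool
\x._ : a -> Bool -> Bool
q : d
\q._ : d -> d
  unify d -> d ~ Bool -> e
  unify d ~ Bool
  unify Bool ~ e
_ _ : Bool
let p : Bool
p : Bool
  unify Bool ~ Bool
  unify Int ~ Int
  unify Int ~ Int
  unify Bool ~ Bool
  unify Bool ~ Bool
  unify Bool ~ Bool
  unify Bool ~ Bool
  unify Int ~ Int
let r : Bool
  unify Int ~ Int
  unify Int ~ Int
  unify Int ~ Int
  unify Int ~ Int
  unify a -> Bool -> Bool ~ Int -> f
  unify a ~ Int
  unify Bool -> Bool ~ f
_ _ : Bool -> Bool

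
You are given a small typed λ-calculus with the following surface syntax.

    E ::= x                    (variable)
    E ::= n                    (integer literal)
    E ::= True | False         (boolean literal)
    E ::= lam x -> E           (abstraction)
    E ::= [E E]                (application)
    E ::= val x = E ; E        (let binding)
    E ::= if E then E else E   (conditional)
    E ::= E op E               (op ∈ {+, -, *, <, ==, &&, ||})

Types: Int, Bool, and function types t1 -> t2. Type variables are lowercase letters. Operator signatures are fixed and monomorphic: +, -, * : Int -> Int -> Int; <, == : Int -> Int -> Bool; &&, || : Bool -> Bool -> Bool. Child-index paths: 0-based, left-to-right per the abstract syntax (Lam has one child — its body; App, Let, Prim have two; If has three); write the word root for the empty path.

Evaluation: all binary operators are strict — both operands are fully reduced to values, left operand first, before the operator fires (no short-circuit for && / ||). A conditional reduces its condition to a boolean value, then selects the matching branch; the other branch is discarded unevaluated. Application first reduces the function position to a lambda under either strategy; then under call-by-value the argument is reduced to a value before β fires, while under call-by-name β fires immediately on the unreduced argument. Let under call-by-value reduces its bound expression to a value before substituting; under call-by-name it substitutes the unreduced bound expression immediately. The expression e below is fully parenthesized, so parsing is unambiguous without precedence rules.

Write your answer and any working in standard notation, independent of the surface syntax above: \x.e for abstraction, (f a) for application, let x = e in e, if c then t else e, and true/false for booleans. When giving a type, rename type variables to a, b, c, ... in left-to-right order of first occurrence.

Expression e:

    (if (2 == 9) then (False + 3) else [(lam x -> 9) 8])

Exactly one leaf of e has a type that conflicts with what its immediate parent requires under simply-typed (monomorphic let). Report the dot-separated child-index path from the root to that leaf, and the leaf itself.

Derivation:
  unify Int ~ Int
  unify Int ~ Int
  unify Bool ~ Bool
  unify Bool ~ Int
  FAIL: mismatch Bool ~ Int

Answer: 1.0 : false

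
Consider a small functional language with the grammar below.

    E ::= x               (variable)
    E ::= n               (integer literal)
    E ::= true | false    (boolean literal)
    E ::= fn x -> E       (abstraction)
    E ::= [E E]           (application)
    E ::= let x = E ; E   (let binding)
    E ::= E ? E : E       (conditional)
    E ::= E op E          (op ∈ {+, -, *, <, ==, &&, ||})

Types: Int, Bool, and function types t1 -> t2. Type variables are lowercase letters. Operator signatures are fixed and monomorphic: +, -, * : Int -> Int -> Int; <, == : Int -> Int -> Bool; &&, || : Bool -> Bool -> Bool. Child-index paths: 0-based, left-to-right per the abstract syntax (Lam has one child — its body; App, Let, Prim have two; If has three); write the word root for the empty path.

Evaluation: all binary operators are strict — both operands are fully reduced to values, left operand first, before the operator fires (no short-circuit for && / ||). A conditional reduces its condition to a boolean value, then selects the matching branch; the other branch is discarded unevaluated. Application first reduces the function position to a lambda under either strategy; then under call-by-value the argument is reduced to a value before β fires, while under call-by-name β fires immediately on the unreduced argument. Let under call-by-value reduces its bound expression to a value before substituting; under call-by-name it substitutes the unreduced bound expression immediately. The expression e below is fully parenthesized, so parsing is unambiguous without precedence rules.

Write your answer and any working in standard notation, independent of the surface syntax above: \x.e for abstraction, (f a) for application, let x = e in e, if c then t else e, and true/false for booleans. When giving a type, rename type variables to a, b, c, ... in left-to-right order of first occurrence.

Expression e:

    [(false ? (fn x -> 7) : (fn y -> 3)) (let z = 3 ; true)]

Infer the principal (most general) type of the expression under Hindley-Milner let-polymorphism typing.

Working:
  unify Bool ~ Bool
\x._ : a -> Int
\y._ : b -> Int
  unify a -> Int ~ b -> Int
  unify a ~ b
  unify Int ~ Int
let z : Int
  unify b -> Int ~ Bool -> c
  unify b ~ Bool
  unify Int ~ c
_ _ : Int

Answer: Int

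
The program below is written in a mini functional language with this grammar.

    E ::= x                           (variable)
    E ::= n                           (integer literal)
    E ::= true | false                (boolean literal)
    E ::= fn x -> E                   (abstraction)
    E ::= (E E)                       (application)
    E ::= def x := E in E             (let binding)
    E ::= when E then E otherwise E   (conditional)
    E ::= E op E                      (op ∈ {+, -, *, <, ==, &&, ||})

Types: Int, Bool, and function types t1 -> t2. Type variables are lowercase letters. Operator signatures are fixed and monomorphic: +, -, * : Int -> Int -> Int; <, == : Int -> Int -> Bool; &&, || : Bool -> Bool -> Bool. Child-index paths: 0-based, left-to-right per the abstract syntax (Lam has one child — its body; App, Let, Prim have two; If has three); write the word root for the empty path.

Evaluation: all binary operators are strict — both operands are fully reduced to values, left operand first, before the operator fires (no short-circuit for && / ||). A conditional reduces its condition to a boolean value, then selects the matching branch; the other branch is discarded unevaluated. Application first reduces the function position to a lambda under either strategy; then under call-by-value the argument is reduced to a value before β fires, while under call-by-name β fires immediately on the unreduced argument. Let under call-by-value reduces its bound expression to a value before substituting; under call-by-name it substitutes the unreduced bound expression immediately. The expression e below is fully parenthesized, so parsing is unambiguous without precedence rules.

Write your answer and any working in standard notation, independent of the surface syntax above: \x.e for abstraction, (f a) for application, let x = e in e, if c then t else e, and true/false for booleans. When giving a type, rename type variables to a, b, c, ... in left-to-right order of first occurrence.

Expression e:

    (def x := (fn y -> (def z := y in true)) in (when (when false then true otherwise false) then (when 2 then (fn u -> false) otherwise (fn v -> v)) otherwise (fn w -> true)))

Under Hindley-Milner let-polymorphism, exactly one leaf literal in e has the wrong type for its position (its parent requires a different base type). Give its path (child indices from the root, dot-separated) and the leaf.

Answer: 1.1.0 : 2

Derivation:
y : a
let z : a
\y._ : a -> Bool
let x : forall. a -> Bool
  unify Bool ~ Bool
  unify Bool ~ Bool
  unify Bool ~ Bool
  unify Int ~ Bool
  FAIL: mismatch Int ~ Bool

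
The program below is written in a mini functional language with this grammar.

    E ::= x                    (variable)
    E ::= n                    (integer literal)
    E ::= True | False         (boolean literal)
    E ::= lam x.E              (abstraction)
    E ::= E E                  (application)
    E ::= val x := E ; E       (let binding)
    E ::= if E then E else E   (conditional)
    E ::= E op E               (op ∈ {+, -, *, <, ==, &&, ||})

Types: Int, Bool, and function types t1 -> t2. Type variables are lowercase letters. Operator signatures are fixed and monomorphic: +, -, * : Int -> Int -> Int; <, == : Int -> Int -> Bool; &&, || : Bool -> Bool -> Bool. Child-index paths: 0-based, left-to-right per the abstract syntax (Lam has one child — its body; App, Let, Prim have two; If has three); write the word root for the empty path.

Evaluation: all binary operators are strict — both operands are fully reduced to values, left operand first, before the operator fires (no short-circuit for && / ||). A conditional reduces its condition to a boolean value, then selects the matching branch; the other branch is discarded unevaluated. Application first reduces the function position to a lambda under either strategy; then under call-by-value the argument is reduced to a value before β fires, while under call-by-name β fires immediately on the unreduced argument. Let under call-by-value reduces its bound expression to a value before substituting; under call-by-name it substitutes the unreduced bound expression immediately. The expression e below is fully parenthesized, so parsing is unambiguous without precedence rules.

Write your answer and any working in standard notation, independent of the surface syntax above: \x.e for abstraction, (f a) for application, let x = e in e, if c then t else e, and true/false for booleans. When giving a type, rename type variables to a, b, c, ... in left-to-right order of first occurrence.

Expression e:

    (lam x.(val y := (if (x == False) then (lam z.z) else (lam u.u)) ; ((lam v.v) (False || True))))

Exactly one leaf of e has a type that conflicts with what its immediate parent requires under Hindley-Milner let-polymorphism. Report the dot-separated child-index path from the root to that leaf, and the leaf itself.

Trace:
x : a
  unify a ~ Int
  unify Bool ~ Int
  FAIL: mismatch Bool ~ Int

Answer: 0.0.0.1 : false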